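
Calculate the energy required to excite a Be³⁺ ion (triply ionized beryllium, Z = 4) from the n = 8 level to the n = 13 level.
2.113 eV

The energy levels of a hydrogen-like atom are E_n = -13.6057 Z² eV / n².

Energy at n = 8: E_8 = -13.6057 × 4² / 8² = -3.401425 eV
Energy at n = 13: E_13 = -13.6057 × 4² / 13² = -1.288114 eV

The excitation energy is the difference:
ΔE = E_13 - E_8
ΔE = -1.288114 - (-3.401425)
ΔE = 2.113 eV

Since this is positive, energy must be absorbed (photon absorption).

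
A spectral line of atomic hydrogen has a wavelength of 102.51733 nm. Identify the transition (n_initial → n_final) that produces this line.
n = 3 → n = 1

First, find the photon energy from the wavelength (hc = 1239.84 eV·nm):
E = hc/λ = 1239.84 eV·nm / 102.51733 nm = 12.093955 eV

The energy levels of hydrogen satisfy E_n = -13.6057 / n² eV, so an emission n_i → n_f releases
ΔE = 13.6057 × (1/n_f² − 1/n_i²) eV.

Setting ΔE equal to the photon energy:
1/n_f² − 1/n_i² = 12.093955 / 13.6057 = 0.88888885

Since 1/n_i² must be positive, we need 1/n_f² > 0.88888885, i.e. n_f ≤ 1. For each allowed n_f, solve n_i = (1/n_f² − 0.88888885)^(−1/2) and check whether it is a whole number:
  n_f = 1: 1/n_i² = 1.00000000 − 0.88888885 = 0.11111115 → n_i = 3.000  → integer, n_i = 3 ✓

Only n_f = 1 gives an integer upper level, n_i = 3.

The transition is from n = 3 to n = 1 (emission).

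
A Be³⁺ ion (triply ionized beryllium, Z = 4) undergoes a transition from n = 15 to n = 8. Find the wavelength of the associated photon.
509.4029 nm

First, find the transition energy using E_n = -13.6057 Z² / n² eV:
E_15 = -13.6057 × 4² / 15² = -0.96751644 eV
E_8 = -13.6057 × 4² / 8² = -3.40142500 eV

Photon energy: |ΔE| = |E_8 - E_15| = 2.43390856 eV

Convert to wavelength using E = hc/λ with hc = 1239.84 eV·nm:
λ = hc/E = 1239.84 eV·nm / 2.43390856 eV
λ = 509.4029 nm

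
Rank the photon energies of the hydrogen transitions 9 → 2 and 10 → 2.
10 → 2

Calculate the energy for each transition:

Transition 9 → 2:
ΔE₁ = |E_2 - E_9| = |-13.6057/2² - (-13.6057/9²)|
ΔE₁ = |-3.40142500000 - (-0.16797160494)| = 3.23345340 eV

Transition 10 → 2:
ΔE₂ = |E_2 - E_10| = |-13.6057/2² - (-13.6057/10²)|
ΔE₂ = |-3.40142500000 - (-0.13605700000)| = 3.26536800 eV

Since 3.26536800 eV > 3.23345340 eV, the transition 10 → 2 emits the more energetic photon.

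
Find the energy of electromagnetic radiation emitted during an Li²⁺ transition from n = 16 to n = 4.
7.17 eV

The energy levels are E_n = -13.6057 Z² eV / n².

Energy at n = 16: E_16 = -13.6057 × 3² / 16² = -0.47833 eV
Energy at n = 4: E_4 = -13.6057 × 3² / 4² = -7.65321 eV

For emission (electron falling to lower state), the photon energy is:
E_photon = E_16 - E_4 = |-0.47833 - (-7.65321)|
E_photon = 7.17 eV

This energy is carried away by the emitted photon.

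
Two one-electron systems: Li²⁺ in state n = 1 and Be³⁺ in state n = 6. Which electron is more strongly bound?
Li²⁺ at n = 1 (E = -122.451300 eV)

Using E_n = -13.6057 Z² / n² eV:

Li²⁺ (Z = 3) at n = 1:
E = -13.6057 × 3² / 1² = -13.6057 × 9 / 1 = -122.451300000 eV

Be³⁺ (Z = 4) at n = 6:
E = -13.6057 × 4² / 6² = -13.6057 × 16 / 36 = -6.046977778 eV

Since -122.451300000 eV < -6.046977778 eV,
Li²⁺ at n = 1 is more tightly bound (requires more energy to ionize).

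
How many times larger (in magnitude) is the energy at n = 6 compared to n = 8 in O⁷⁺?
1.778

Using E_n = -13.6057 Z² / n² eV with Z = 8:

E_6 = -13.6057 × 8² / 6² = -870.7648 / 36 = -24.187911111 eV
E_8 = -13.6057 × 8² / 8² = -870.7648 / 64 = -13.605700000 eV

The ratio is:
E_6/E_8 = (-24.187911111) / (-13.605700000)
E_6/E_8 = (-870.7648/36) / (-870.7648/64)
E_6/E_8 = 64/36
E_6/E_8 = 1.778
(Note: the Z² factors cancel in the ratio.)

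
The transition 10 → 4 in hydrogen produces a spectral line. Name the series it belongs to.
Brackett series

The spectral series in hydrogen are named based on the final (lower) energy level:
- Lyman series: n_final = 1 (ultraviolet)
- Balmer series: n_final = 2 (visible/near-UV)
- Paschen series: n_final = 3 (infrared)
- Brackett series: n_final = 4 (infrared)
- Pfund series: n_final = 5 (far infrared)

Since this transition ends at n = 4, it belongs to the Brackett series.

For reference, this 10 → 4 line has photon energy
ΔE = 13.6057 eV × (1/4² - 1/10²) = 0.7142992500 eV,
corresponding to wavelength λ = hc/ΔE = 1239.84 eV·nm / 0.7142992500 eV = 1735.7431 nm in the infrared region.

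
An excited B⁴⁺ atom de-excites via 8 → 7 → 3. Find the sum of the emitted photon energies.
32.478885 eV

The energy levels of B⁴⁺ are E_n = -13.6057 × 5² / n² eV.

First transition (8 → 7):
ΔE₁ = |E_7 - E_8|
ΔE₁ = |-6.941683673469 - (-5.314726562500)| = 1.626957111 eV

Second transition (7 → 3):
ΔE₂ = |E_3 - E_7|
ΔE₂ = |-37.793611111111 - (-6.941683673469)| = 30.851927438 eV

Total energy released:
E_total = ΔE₁ + ΔE₂ = 1.626957111 + 30.851927438 = 32.478885 eV

Note: This equals the direct transition 8 → 3: 32.478885 eV ✓
Energy is conserved regardless of the path taken.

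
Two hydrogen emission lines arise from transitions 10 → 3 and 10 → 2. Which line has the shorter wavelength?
10 → 2

Calculate the energy for each transition:

Transition 10 → 3:
ΔE₁ = |E_3 - E_10| = |-13.6057/3² - (-13.6057/10²)|
ΔE₁ = |-1.511744444 - (-0.136057000)| = 1.375687 eV

Transition 10 → 2:
ΔE₂ = |E_2 - E_10| = |-13.6057/2² - (-13.6057/10²)|
ΔE₂ = |-3.401425000 - (-0.136057000)| = 3.265368 eV

Since 3.265368 eV > 1.375687 eV, the transition 10 → 2 emits the more energetic photon.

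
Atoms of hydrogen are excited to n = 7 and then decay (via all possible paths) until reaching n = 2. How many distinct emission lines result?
15

The electron can occupy levels n = 2, 3, ..., 7 during de-excitation — that is m = 7 - 2 + 1 = 6 distinct levels.

The number of distinct spectral lines equals the number of ways to choose 2 of these m levels (each pair gives one possible emission transition):

Number of lines = m(m-1)/2 = 6×5/2 = 15

These correspond to all possible transitions between the 6 levels:
7 → 6, 7 → 5, 7 → 4, 7 → 3, 7 → 2, 6 → 5, 6 → 4, 6 → 3...

Each transition produces a photon with a unique energy (and thus wavelength). This count does not depend on Z.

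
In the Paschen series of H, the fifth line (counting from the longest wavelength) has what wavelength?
954.343120 nm

The lines of a series are numbered from the longest wavelength (smallest ΔE) outward; the fifth line is the transition from n = n_f + 5 to n_f.
The Paschen series has all transitions ending at n_f = 3.

For H, the fifth line (ε-line) is the jump from n = 8 to n = 3:
E_8 = -13.6057 / 8² = -0.2125890625 eV
E_3 = -13.6057 / 3² = -1.5117444444 eV
ΔE = E_8 - E_3 = 1.2991553819 eV

λ = hc/E = 1239.84 eV·nm / 1.2991553819 eV
λ = 954.343120 nm

This is the ε-line of the Paschen series in H.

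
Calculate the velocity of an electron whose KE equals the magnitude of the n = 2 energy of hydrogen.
1.0938e+06 m/s (or 0.365% of c)

The binding energy at n = 2 for hydrogen is:
E_2 = -13.6057/2² = -3.4014250 eV
|E_2| = 3.4014250 eV

Convert to Joules:
KE = 3.4014250 eV × (1.602177 × 10⁻¹⁹ J/eV) = 5.449685e-19 J

Using KE = ½mv²:
v = √(2·KE/m_e)
v = √(2 × 5.449685e-19 J / 9.10938 × 10⁻³¹ kg)
v = 1.0938e+06 m/s

This is approximately 0.365% the speed of light.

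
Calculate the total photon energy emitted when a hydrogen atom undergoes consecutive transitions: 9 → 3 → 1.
13.438 eV

The energy levels of hydrogen are E_n = -13.6057 / n² eV.

First transition (9 → 3):
ΔE₁ = |E_3 - E_9|
ΔE₁ = |-1.511744444 - (-0.167971605)| = 1.343773 eV

Second transition (3 → 1):
ΔE₂ = |E_1 - E_3|
ΔE₂ = |-13.605700000 - (-1.511744444)| = 12.093956 eV

Total energy released:
E_total = ΔE₁ + ΔE₂ = 1.343773 + 12.093956 = 13.438 eV

Note: This equals the direct transition 9 → 1: 13.438 eV ✓
Energy is conserved regardless of the path taken.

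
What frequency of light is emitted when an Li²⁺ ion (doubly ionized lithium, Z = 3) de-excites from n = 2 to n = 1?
2.22e+16 Hz

First, find the transition energy:
E_2 = -13.6057 × 3² / 2² = -30.61282500 eV
E_1 = -13.6057 × 3² / 1² = -122.45130000 eV
|ΔE| = |E_1 - E_2| = 91.83847500 eV

Convert to Joules: E = 91.83847500 eV × (1.602177 × 10⁻¹⁹ J/eV) = 1.4714e-17 J

Using E = hf:
f = E/h = 1.4714e-17 J / (6.62607 × 10⁻³⁴ J·s)
f = 2.22e+16 Hz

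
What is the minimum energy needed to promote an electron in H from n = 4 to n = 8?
0.638 eV

The energy levels of a hydrogen-like atom are E_n = -13.6057 eV / n².

Energy at n = 4: E_4 = -13.6057 / 4² = -0.850356 eV
Energy at n = 8: E_8 = -13.6057 / 8² = -0.212589 eV

The excitation energy is the difference:
ΔE = E_8 - E_4
ΔE = -0.212589 - (-0.850356)
ΔE = 0.638 eV

Since this is positive, energy must be absorbed (photon absorption).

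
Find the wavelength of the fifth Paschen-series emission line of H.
954.34 nm

The lines of a series are numbered from the longest wavelength (smallest ΔE) outward; the fifth line is the transition from n = n_f + 5 to n_f.
The Paschen series has all transitions ending at n_f = 3.

For H, the fifth line (ε-line) is the jump from n = 8 to n = 3:
E_8 = -13.6057 / 8² = -0.212589 eV
E_3 = -13.6057 / 3² = -1.511744 eV
ΔE = E_8 - E_3 = 1.299155 eV

λ = hc/E = 1239.84 eV·nm / 1.299155 eV
λ = 954.34 nm

This is the ε-line of the Paschen series in H.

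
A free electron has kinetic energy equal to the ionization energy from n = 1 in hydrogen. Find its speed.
2.1877e+06 m/s (or 0.729736% of c)

The binding energy at n = 1 for hydrogen is:
E_1 = -13.6057/1² = -13.60570000 eV
|E_1| = 13.60570000 eV

Convert to Joules:
KE = 13.60570000 eV × (1.602177 × 10⁻¹⁹ J/eV) = 2.179874e-18 J

Using KE = ½mv²:
v = √(2·KE/m_e)
v = √(2 × 2.179874e-18 J / 9.10938 × 10⁻³¹ kg)
v = 2.1877e+06 m/s

This is approximately 0.729736% the speed of light.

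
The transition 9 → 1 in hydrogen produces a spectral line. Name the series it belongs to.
Lyman series

The spectral series in hydrogen are named based on the final (lower) energy level:
- Lyman series: n_final = 1 (ultraviolet)
- Balmer series: n_final = 2 (visible/near-UV)
- Paschen series: n_final = 3 (infrared)
- Brackett series: n_final = 4 (infrared)
- Pfund series: n_final = 5 (far infrared)

Since this transition ends at n = 1, it belongs to the Lyman series.

For reference, this 9 → 1 line has photon energy
ΔE = 13.6057 eV × (1/1² - 1/9²) = 13.437728 eV,
corresponding to wavelength λ = hc/ΔE = 1239.84 eV·nm / 13.437728 eV = 92.2656 nm in the ultraviolet region.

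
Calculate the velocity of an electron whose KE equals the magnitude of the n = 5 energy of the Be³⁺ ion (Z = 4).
1.75e+06 m/s (or 0.58% of c)

The binding energy at n = 5 for Be³⁺ is:
E_5 = -13.6057 × 4²/5² = -8.70765 eV
|E_5| = 8.70765 eV

Convert to Joules:
KE = 8.70765 eV × (1.602177 × 10⁻¹⁹ J/eV) = 1.3951e-18 J

Using KE = ½mv²:
v = √(2·KE/m_e)
v = √(2 × 1.3951e-18 J / 9.10938 × 10⁻³¹ kg)
v = 1.75e+06 m/s

This is approximately 0.58% the speed of light.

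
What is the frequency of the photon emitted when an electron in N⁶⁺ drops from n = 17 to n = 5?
5.89030e+15 Hz

First, find the transition energy:
E_17 = -13.6057 × 7² / 17² = -2.3068488 eV
E_5 = -13.6057 × 7² / 5² = -26.6671720 eV
|ΔE| = |E_5 - E_17| = 24.3603232 eV

Convert to Joules: E = 24.3603232 eV × (1.602177 × 10⁻¹⁹ J/eV) = 3.9029550e-18 J

Using E = hf:
f = E/h = 3.9029550e-18 J / (6.62607 × 10⁻³⁴ J·s)
f = 5.89030e+15 Hz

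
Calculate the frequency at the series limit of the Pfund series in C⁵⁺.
4.7374e+15 Hz

The series limit corresponds to the transition from n = ∞ to n = 5.
This is the highest energy (shortest wavelength) transition in the Pfund series.

E_∞ = 0 eV
E_5 = -13.6057 × 6² / 5² = -19.592208 eV

Energy at series limit:
ΔE = E_∞ - E_5 = 0 - (-19.592208) = 19.592208 eV
E = 19.592208 eV × (1.602177 × 10⁻¹⁹ J/eV) = 3.139019e-18 J
f = E/h = 3.139019e-18 J / (6.62607 × 10⁻³⁴ J·s) = 4.7374e+15 Hz

This energy equals the ionization energy from the n = 5 state of C⁵⁺.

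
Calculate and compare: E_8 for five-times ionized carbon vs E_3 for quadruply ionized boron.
B⁴⁺ at n = 3 (E = -37.793611 eV)

Using E_n = -13.6057 Z² / n² eV:

C⁵⁺ (Z = 6) at n = 8:
E = -13.6057 × 6² / 8² = -13.6057 × 36 / 64 = -7.653206250 eV

B⁴⁺ (Z = 5) at n = 3:
E = -13.6057 × 5² / 3² = -13.6057 × 25 / 9 = -37.793611111 eV

Since -37.793611111 eV < -7.653206250 eV,
B⁴⁺ at n = 3 is more tightly bound (requires more energy to ionize).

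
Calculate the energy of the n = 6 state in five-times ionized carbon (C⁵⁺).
-13.605700 eV

For hydrogen-like ions, the energy levels scale with Z²:
E_n = -13.6057 Z² / n² eV

For C⁵⁺ (Z = 6) at n = 6:
E_6 = -13.6057 × 6² / 6²
E_6 = -13.6057 × 36 / 36
E_6 = -489.8052 / 36
E_6 = -13.605700 eV

The energy is 36 times more negative than hydrogen at the same n due to the stronger nuclear charge.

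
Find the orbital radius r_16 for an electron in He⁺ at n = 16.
6.7735 nm (or 67.7347 Å)

The Bohr radius formula is:
r_n = n² a₀ / Z

where a₀ = 0.0529177 nm is the Bohr radius.

For He⁺ (Z = 2) at n = 16:
r_16 = 16² × 0.0529177 nm / 2
r_16 = 256 × 0.0529177 nm / 2
r_16 = 13.54693 nm / 2
r_16 = 6.7735 nm

The electron orbits at approximately 6.7735 nm from the nucleus.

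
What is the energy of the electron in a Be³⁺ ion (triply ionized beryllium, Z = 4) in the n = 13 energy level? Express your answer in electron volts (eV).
-1.29 eV

The energy levels of a hydrogen-like atom are given by:
E_n = -13.6057 Z² / n² eV  (with Z = 4 for Be³⁺)

For n = 13:
E_13 = -13.6057 × 4² / 13²
E_13 = -13.6057 × 16 / 169
E_13 = -1.29 eV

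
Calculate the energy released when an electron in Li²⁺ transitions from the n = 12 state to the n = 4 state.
6.802850 eV

The energy levels are E_n = -13.6057 Z² eV / n².

Energy at n = 12: E_12 = -13.6057 × 3² / 12² = -0.850356250 eV
Energy at n = 4: E_4 = -13.6057 × 3² / 4² = -7.653206250 eV

For emission (electron falling to lower state), the photon energy is:
E_photon = E_12 - E_4 = |-0.850356250 - (-7.653206250)|
E_photon = 6.802850 eV

This energy is carried away by the emitted photon.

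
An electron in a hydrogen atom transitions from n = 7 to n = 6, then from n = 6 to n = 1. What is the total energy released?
13.328033 eV

The energy levels of hydrogen are E_n = -13.6057 / n² eV.

First transition (7 → 6):
ΔE₁ = |E_6 - E_7|
ΔE₁ = |-0.377936111111 - (-0.277667346939)| = 0.100268764 eV

Second transition (6 → 1):
ΔE₂ = |E_1 - E_6|
ΔE₂ = |-13.605700000000 - (-0.377936111111)| = 13.227763889 eV

Total energy released:
E_total = ΔE₁ + ΔE₂ = 0.100268764 + 13.227763889 = 13.328033 eV

Note: This equals the direct transition 7 → 1: 13.328033 eV ✓
Energy is conserved regardless of the path taken.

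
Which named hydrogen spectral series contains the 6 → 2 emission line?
Balmer series

The spectral series in hydrogen are named based on the final (lower) energy level:
- Lyman series: n_final = 1 (ultraviolet)
- Balmer series: n_final = 2 (visible/near-UV)
- Paschen series: n_final = 3 (infrared)
- Brackett series: n_final = 4 (infrared)
- Pfund series: n_final = 5 (far infrared)

Since this transition ends at n = 2, it belongs to the Balmer series.

For reference, this 6 → 2 line has photon energy
ΔE = 13.6057 eV × (1/2² - 1/6²) = 3.023488889 eV,
corresponding to wavelength λ = hc/ΔE = 1239.84 eV·nm / 3.023488889 eV = 410.06931 nm in the visible/near-UV region.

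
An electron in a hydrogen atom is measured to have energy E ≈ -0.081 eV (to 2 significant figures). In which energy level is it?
n = 13

The exact energy levels follow E_n = -13.6057 eV / n².

The measured value (-0.081 eV) is reported to only 2 significant figures, so we must test candidate n values and see which one matches to that precision.

Candidate energies:
  n = 11:  E = -13.6057/11² = -0.112444 eV
  n = 12:  E = -13.6057/12² = -0.094484 eV
  n = 13:  E = -13.6057/13² = -0.080507 eV  ← matches
  n = 14:  E = -13.6057/14² = -0.069417 eV
  n = 15:  E = -13.6057/15² = -0.060470 eV

Checking against the measurement of -0.081 eV (2 sig figs), only n = 13 agrees:
E_13 = -0.080507 eV, which rounds to -0.081 eV ✓

Therefore n = 13.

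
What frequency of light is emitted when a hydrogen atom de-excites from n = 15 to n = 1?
3.28e+15 Hz

First, find the transition energy:
E_15 = -13.6057 / 15² = -0.06046978 eV
E_1 = -13.6057 / 1² = -13.60570000 eV
|ΔE| = |E_1 - E_15| = 13.54523022 eV

Convert to Joules: E = 13.54523022 eV × (1.602177 × 10⁻¹⁹ J/eV) = 2.1702e-18 J

Using E = hf:
f = E/h = 2.1702e-18 J / (6.62607 × 10⁻³⁴ J·s)
f = 3.28e+15 Hz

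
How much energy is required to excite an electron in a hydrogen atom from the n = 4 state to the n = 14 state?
0.781 eV

The energy levels of a hydrogen-like atom are E_n = -13.6057 eV / n².

Energy at n = 4: E_4 = -13.6057 / 4² = -0.850356 eV
Energy at n = 14: E_14 = -13.6057 / 14² = -0.069417 eV

The excitation energy is the difference:
ΔE = E_14 - E_4
ΔE = -0.069417 - (-0.850356)
ΔE = 0.781 eV

Since this is positive, energy must be absorbed (photon absorption).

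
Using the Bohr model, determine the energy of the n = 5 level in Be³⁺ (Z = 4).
-8.71 eV

For hydrogen-like ions, the energy levels scale with Z²:
E_n = -13.6057 Z² / n² eV

For Be³⁺ (Z = 4) at n = 5:
E_5 = -13.6057 × 4² / 5²
E_5 = -13.6057 × 16 / 25
E_5 = -217.6912 / 25
E_5 = -8.71 eV

The energy is 16 times more negative than hydrogen at the same n due to the stronger nuclear charge.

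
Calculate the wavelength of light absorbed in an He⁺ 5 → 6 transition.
1863.9514 nm

First, find the transition energy using E_n = -13.6057 Z² / n² eV:
E_5 = -13.6057 × 2² / 5² = -2.1769120000 eV
E_6 = -13.6057 × 2² / 6² = -1.5117444444 eV

Photon energy: |ΔE| = |E_6 - E_5| = 0.6651675556 eV

Convert to wavelength using E = hc/λ with hc = 1239.84 eV·nm:
λ = hc/E = 1239.84 eV·nm / 0.6651675556 eV
λ = 1863.9514 nm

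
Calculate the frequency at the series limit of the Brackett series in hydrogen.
2.056e+14 Hz

The series limit corresponds to the transition from n = ∞ to n = 4.
This is the highest energy (shortest wavelength) transition in the Brackett series.

E_∞ = 0 eV
E_4 = -13.6057 / 4² = -0.8503563 eV

Energy at series limit:
ΔE = E_∞ - E_4 = 0 - (-0.8503563) = 0.8503563 eV
E = 0.8503563 eV × (1.602177 × 10⁻¹⁹ J/eV) = 1.36242e-19 J
f = E/h = 1.36242e-19 J / (6.62607 × 10⁻³⁴ J·s) = 2.056e+14 Hz

This energy equals the ionization energy from the n = 4 state of hydrogen.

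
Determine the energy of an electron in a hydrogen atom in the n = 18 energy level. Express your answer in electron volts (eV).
-0.04 eV

The energy levels of a hydrogen-like atom are given by:
E_n = -13.6057 eV / n²

For n = 18:
E_18 = -13.6057 eV / 18²
E_18 = -13.6057 eV / 324
E_18 = -0.04 eV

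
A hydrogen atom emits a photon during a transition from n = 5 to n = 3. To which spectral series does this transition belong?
Paschen series

The spectral series in hydrogen are named based on the final (lower) energy level:
- Lyman series: n_final = 1 (ultraviolet)
- Balmer series: n_final = 2 (visible/near-UV)
- Paschen series: n_final = 3 (infrared)
- Brackett series: n_final = 4 (infrared)
- Pfund series: n_final = 5 (far infrared)

Since this transition ends at n = 3, it belongs to the Paschen series.

For reference, this 5 → 3 line has photon energy
ΔE = 13.6057 eV × (1/3² - 1/5²) = 0.96751644 eV,
corresponding to wavelength λ = hc/ΔE = 1239.84 eV·nm / 0.96751644 eV = 1281.47 nm in the infrared region.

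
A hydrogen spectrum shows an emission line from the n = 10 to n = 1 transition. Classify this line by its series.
Lyman series

The spectral series in hydrogen are named based on the final (lower) energy level:
- Lyman series: n_final = 1 (ultraviolet)
- Balmer series: n_final = 2 (visible/near-UV)
- Paschen series: n_final = 3 (infrared)
- Brackett series: n_final = 4 (infrared)
- Pfund series: n_final = 5 (far infrared)

Since this transition ends at n = 1, it belongs to the Lyman series.

For reference, this 10 → 1 line has photon energy
ΔE = 13.6057 eV × (1/1² - 1/10²) = 13.469643 eV,
corresponding to wavelength λ = hc/ΔE = 1239.84 eV·nm / 13.469643 eV = 92.0470 nm in the ultraviolet region.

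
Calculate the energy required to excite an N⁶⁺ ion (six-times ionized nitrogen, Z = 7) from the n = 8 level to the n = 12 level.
5.78715 eV

The energy levels of a hydrogen-like atom are E_n = -13.6057 Z² eV / n².

Energy at n = 8: E_8 = -13.6057 × 7² / 8² = -10.41686406 eV
Energy at n = 12: E_12 = -13.6057 × 7² / 12² = -4.62971736 eV

The excitation energy is the difference:
ΔE = E_12 - E_8
ΔE = -4.62971736 - (-10.41686406)
ΔE = 5.78715 eV

Since this is positive, energy must be absorbed (photon absorption).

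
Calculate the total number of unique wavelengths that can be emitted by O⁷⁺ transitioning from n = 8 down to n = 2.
21

The electron can occupy levels n = 2, 3, ..., 8 during de-excitation — that is m = 8 - 2 + 1 = 7 distinct levels.

The number of distinct spectral lines equals the number of ways to choose 2 of these m levels (each pair gives one possible emission transition):

Number of lines = m(m-1)/2 = 7×6/2 = 21

These correspond to all possible transitions between the 7 levels:
8 → 7, 8 → 6, 8 → 5, 8 → 4, 8 → 3, 8 → 2, 7 → 6, 7 → 5...

Each transition produces a photon with a unique energy (and thus wavelength). This count does not depend on Z.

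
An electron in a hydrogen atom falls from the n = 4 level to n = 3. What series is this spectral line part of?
Paschen series

The spectral series in hydrogen are named based on the final (lower) energy level:
- Lyman series: n_final = 1 (ultraviolet)
- Balmer series: n_final = 2 (visible/near-UV)
- Paschen series: n_final = 3 (infrared)
- Brackett series: n_final = 4 (infrared)
- Pfund series: n_final = 5 (far infrared)

Since this transition ends at n = 3, it belongs to the Paschen series.

For reference, this 4 → 3 line has photon energy
ΔE = 13.6057 eV × (1/3² - 1/4²) = 0.66138819 eV,
corresponding to wavelength λ = hc/ΔE = 1239.84 eV·nm / 0.66138819 eV = 1874.60 nm in the infrared region.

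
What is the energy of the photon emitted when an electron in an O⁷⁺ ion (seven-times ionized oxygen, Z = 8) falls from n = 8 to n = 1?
857.16 eV

The energy levels are E_n = -13.6057 Z² eV / n².

Energy at n = 8: E_8 = -13.6057 × 8² / 8² = -13.60570 eV
Energy at n = 1: E_1 = -13.6057 × 8² / 1² = -870.76480 eV

For emission (electron falling to lower state), the photon energy is:
E_photon = E_8 - E_1 = |-13.60570 - (-870.76480)|
E_photon = 857.16 eV

This energy is carried away by the emitted photon.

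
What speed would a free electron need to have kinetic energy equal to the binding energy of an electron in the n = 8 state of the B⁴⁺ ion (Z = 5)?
1.3673e+06 m/s (or 0.46% of c)

The binding energy at n = 8 for B⁴⁺ is:
E_8 = -13.6057 × 5²/8² = -5.3147266 eV
|E_8| = 5.3147266 eV

Convert to Joules:
KE = 5.3147266 eV × (1.602177 × 10⁻¹⁹ J/eV) = 8.515133e-19 J

Using KE = ½mv²:
v = √(2·KE/m_e)
v = √(2 × 8.515133e-19 J / 9.10938 × 10⁻³¹ kg)
v = 1.3673e+06 m/s

This is approximately 0.46% the speed of light.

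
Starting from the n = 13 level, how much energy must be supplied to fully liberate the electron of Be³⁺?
1.288 eV

The ionization energy is the energy needed to remove the electron completely (n → ∞).

For a hydrogen-like ion with Z = 4, E_n = -13.6057 Z² / n² eV.

At n = 13: E_13 = -13.6057 × 4² / 13² = -1.288114 eV
At n = ∞: E_∞ = 0 eV

Ionization energy = E_∞ - E_13 = 0 - (-1.288114) = 1.288114 eV
Ionization energy ≈ 1.288 eV

This is also called the binding energy of the electron in state n = 13.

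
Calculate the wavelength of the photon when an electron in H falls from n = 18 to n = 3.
843.57 nm

First, find the transition energy using E_n = -13.6057 / n² eV:
E_18 = -13.6057 / 18² = -0.041993 eV
E_3 = -13.6057 / 3² = -1.511744 eV

Photon energy: |ΔE| = |E_3 - E_18| = 1.469751 eV

Convert to wavelength using E = hc/λ with hc = 1239.84 eV·nm:
λ = hc/E = 1239.84 eV·nm / 1.469751 eV
λ = 843.57 nm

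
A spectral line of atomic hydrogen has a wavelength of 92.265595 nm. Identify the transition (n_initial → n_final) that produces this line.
n = 9 → n = 1

First, find the photon energy from the wavelength (hc = 1239.84 eV·nm):
E = hc/λ = 1239.84 eV·nm / 92.265595 nm = 13.437728 eV

The energy levels of hydrogen satisfy E_n = -13.6057 / n² eV, so an emission n_i → n_f releases
ΔE = 13.6057 × (1/n_f² − 1/n_i²) eV.

Setting ΔE equal to the photon energy:
1/n_f² − 1/n_i² = 13.437728 / 13.6057 = 0.98765429

Since 1/n_i² must be positive, we need 1/n_f² > 0.98765429, i.e. n_f ≤ 1. For each allowed n_f, solve n_i = (1/n_f² − 0.98765429)^(−1/2) and check whether it is a whole number:
  n_f = 1: 1/n_i² = 1.00000000 − 0.98765429 = 0.01234571 → n_i = 9.000  → integer, n_i = 9 ✓

Only n_f = 1 gives an integer upper level, n_i = 9.

The transition is from n = 9 to n = 1 (emission).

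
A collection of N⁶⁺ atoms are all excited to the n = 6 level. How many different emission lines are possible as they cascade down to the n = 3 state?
6

The electron can occupy levels n = 3, 4, ..., 6 during de-excitation — that is m = 6 - 3 + 1 = 4 distinct levels.

The number of distinct spectral lines equals the number of ways to choose 2 of these m levels (each pair gives one possible emission transition):

Number of lines = m(m-1)/2 = 4×3/2 = 6

These correspond to all possible transitions between the 4 levels:
6 → 5, 6 → 4, 6 → 3, 5 → 4, 5 → 3, 4 → 3

Each transition produces a photon with a unique energy (and thus wavelength). This count does not depend on Z.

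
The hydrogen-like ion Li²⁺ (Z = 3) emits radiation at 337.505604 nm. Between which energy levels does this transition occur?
n = 10 → n = 5

First, find the photon energy from the wavelength (hc = 1239.84 eV·nm):
E = hc/λ = 1239.84 eV·nm / 337.505604 nm = 3.6735390 eV

The energy levels of Li²⁺ satisfy E_n = -13.6057 × 3² / n² eV, so an emission n_i → n_f releases
ΔE = 13.6057 × 3² × (1/n_f² − 1/n_i²) eV.

Setting ΔE equal to the photon energy:
1/n_f² − 1/n_i² = 3.6735390 / (13.6057 × 3²) = 0.030000000

Since 1/n_i² must be positive, we need 1/n_f² > 0.030000000, i.e. n_f ≤ 5. For each allowed n_f, solve n_i = (1/n_f² − 0.030000000)^(−1/2) and check whether it is a whole number:
  n_f = 1: 1/n_i² = 1.000000000 − 0.030000000 = 0.970000000 → n_i = 1.015  (not an integer) ✗
  n_f = 2: 1/n_i² = 0.250000000 − 0.030000000 = 0.220000000 → n_i = 2.132  (not an integer) ✗
  n_f = 3: 1/n_i² = 0.111111111 − 0.030000000 = 0.081111111 → n_i = 3.511  (not an integer) ✗
  n_f = 4: 1/n_i² = 0.062500000 − 0.030000000 = 0.032500000 → n_i = 5.547  (not an integer) ✗
  n_f = 5: 1/n_i² = 0.040000000 − 0.030000000 = 0.010000000 → n_i = 10.000  → integer, n_i = 10 ✓

Only n_f = 5 gives an integer upper level, n_i = 10.

The transition is from n = 10 to n = 5 (emission).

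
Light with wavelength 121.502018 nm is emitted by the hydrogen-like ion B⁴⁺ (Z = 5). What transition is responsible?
n = 10 → n = 5

First, find the photon energy from the wavelength (hc = 1239.84 eV·nm):
E = hc/λ = 1239.84 eV·nm / 121.502018 nm = 10.204275 eV

The energy levels of B⁴⁺ satisfy E_n = -13.6057 × 5² / n² eV, so an emission n_i → n_f releases
ΔE = 13.6057 × 5² × (1/n_f² − 1/n_i²) eV.

Setting ΔE equal to the photon energy:
1/n_f² − 1/n_i² = 10.204275 / (13.6057 × 5²) = 0.030000000

Since 1/n_i² must be positive, we need 1/n_f² > 0.030000000, i.e. n_f ≤ 5. For each allowed n_f, solve n_i = (1/n_f² − 0.030000000)^(−1/2) and check whether it is a whole number:
  n_f = 1: 1/n_i² = 1.000000000 − 0.030000000 = 0.970000000 → n_i = 1.015  (not an integer) ✗
  n_f = 2: 1/n_i² = 0.250000000 − 0.030000000 = 0.220000000 → n_i = 2.132  (not an integer) ✗
  n_f = 3: 1/n_i² = 0.111111111 − 0.030000000 = 0.081111111 → n_i = 3.511  (not an integer) ✗
  n_f = 4: 1/n_i² = 0.062500000 − 0.030000000 = 0.032500000 → n_i = 5.547  (not an integer) ✗
  n_f = 5: 1/n_i² = 0.040000000 − 0.030000000 = 0.010000000 → n_i = 10.000  → integer, n_i = 10 ✓

Only n_f = 5 gives an integer upper level, n_i = 10.

The transition is from n = 10 to n = 5 (emission).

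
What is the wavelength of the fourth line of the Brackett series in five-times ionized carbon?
54.001 nm

The lines of a series are numbered from the longest wavelength (smallest ΔE) outward; the fourth line is the transition from n = n_f + 4 to n_f.
The Brackett series has all transitions ending at n_f = 4.

For C⁵⁺ (Z = 6), the fourth line (δ-line) is the jump from n = 8 to n = 4:
E_8 = -13.6057 × 6² / 8² = -7.65321 eV
E_4 = -13.6057 × 6² / 4² = -30.61283 eV
ΔE = E_8 - E_4 = 22.95962 eV

λ = hc/E = 1239.84 eV·nm / 22.95962 eV
λ = 54.001 nm

This is the δ-line of the Brackett series in C⁵⁺.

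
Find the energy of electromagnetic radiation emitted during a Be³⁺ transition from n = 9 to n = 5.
6.02 eV

The energy levels are E_n = -13.6057 Z² eV / n².

Energy at n = 9: E_9 = -13.6057 × 4² / 9² = -2.68755 eV
Energy at n = 5: E_5 = -13.6057 × 4² / 5² = -8.70765 eV

For emission (electron falling to lower state), the photon energy is:
E_photon = E_9 - E_5 = |-2.68755 - (-8.70765)|
E_photon = 6.02 eV

This energy is carried away by the emitted photon.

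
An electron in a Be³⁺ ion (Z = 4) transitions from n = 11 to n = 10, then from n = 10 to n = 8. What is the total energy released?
1.602324 eV

The energy levels of Be³⁺ are E_n = -13.6057 × 4² / n² eV.

First transition (11 → 10):
ΔE₁ = |E_10 - E_11|
ΔE₁ = |-2.176912000000 - (-1.799100826446)| = 0.377811174 eV

Second transition (10 → 8):
ΔE₂ = |E_8 - E_10|
ΔE₂ = |-3.401425000000 - (-2.176912000000)| = 1.224513000 eV

Total energy released:
E_total = ΔE₁ + ΔE₂ = 0.377811174 + 1.224513000 = 1.602324 eV

Note: This equals the direct transition 11 → 8: 1.602324 eV ✓
Energy is conserved regardless of the path taken.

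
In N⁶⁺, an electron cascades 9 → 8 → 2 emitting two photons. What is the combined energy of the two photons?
158.439 eV

The energy levels of N⁶⁺ are E_n = -13.6057 × 7² / n² eV.

First transition (9 → 8):
ΔE₁ = |E_8 - E_9|
ΔE₁ = |-10.416864063 - (-8.230608642)| = 2.186255 eV

Second transition (8 → 2):
ΔE₂ = |E_2 - E_8|
ΔE₂ = |-166.669825000 - (-10.416864063)| = 156.252961 eV

Total energy released:
E_total = ΔE₁ + ΔE₂ = 2.186255 + 156.252961 = 158.439 eV

Note: This equals the direct transition 9 → 2: 158.439 eV ✓
Energy is conserved regardless of the path taken.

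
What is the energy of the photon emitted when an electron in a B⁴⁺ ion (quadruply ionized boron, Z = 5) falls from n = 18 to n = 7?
5.89 eV

The energy levels are E_n = -13.6057 Z² eV / n².

Energy at n = 18: E_18 = -13.6057 × 5² / 18² = -1.04982 eV
Energy at n = 7: E_7 = -13.6057 × 5² / 7² = -6.94168 eV

For emission (electron falling to lower state), the photon energy is:
E_photon = E_18 - E_7 = |-1.04982 - (-6.94168)|
E_photon = 5.89 eV

This energy is carried away by the emitted photon.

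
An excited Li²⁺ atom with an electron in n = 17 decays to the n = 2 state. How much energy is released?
30.1891 eV

The energy levels are E_n = -13.6057 Z² eV / n².

Energy at n = 17: E_17 = -13.6057 × 3² / 17² = -0.4237069 eV
Energy at n = 2: E_2 = -13.6057 × 3² / 2² = -30.6128250 eV

For emission (electron falling to lower state), the photon energy is:
E_photon = E_17 - E_2 = |-0.4237069 - (-30.6128250)|
E_photon = 30.1891 eV

This energy is carried away by the emitted photon.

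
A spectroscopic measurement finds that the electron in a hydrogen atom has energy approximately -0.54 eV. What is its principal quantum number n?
n = 5

The exact energy levels follow E_n = -13.6057 eV / n².

The measured value (-0.54 eV) is reported to only 2 significant figures, so we must test candidate n values and see which one matches to that precision.

Candidate energies:
  n = 3:  E = -13.6057/3² = -1.51174 eV
  n = 4:  E = -13.6057/4² = -0.85036 eV
  n = 5:  E = -13.6057/5² = -0.54423 eV  ← matches
  n = 6:  E = -13.6057/6² = -0.37794 eV
  n = 7:  E = -13.6057/7² = -0.27767 eV

Checking against the measurement of -0.54 eV (2 sig figs), only n = 5 agrees:
E_5 = -0.54423 eV, which rounds to -0.54 eV ✓

Therefore n = 5.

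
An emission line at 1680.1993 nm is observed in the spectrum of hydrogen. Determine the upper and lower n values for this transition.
n = 11 → n = 4

First, find the photon energy from the wavelength (hc = 1239.84 eV·nm):
E = hc/λ = 1239.84 eV·nm / 1680.1993 nm = 0.73791246 eV

The energy levels of hydrogen satisfy E_n = -13.6057 / n² eV, so an emission n_i → n_f releases
ΔE = 13.6057 × (1/n_f² − 1/n_i²) eV.

Setting ΔE equal to the photon energy:
1/n_f² − 1/n_i² = 0.73791246 / 13.6057 = 0.054235538

Since 1/n_i² must be positive, we need 1/n_f² > 0.054235538, i.e. n_f ≤ 4. For each allowed n_f, solve n_i = (1/n_f² − 0.054235538)^(−1/2) and check whether it is a whole number:
  n_f = 1: 1/n_i² = 1.000000000 − 0.054235538 = 0.945764462 → n_i = 1.028  (not an integer) ✗
  n_f = 2: 1/n_i² = 0.250000000 − 0.054235538 = 0.195764462 → n_i = 2.260  (not an integer) ✗
  n_f = 3: 1/n_i² = 0.111111111 − 0.054235538 = 0.056875573 → n_i = 4.193  (not an integer) ✗
  n_f = 4: 1/n_i² = 0.062500000 − 0.054235538 = 0.008264462 → n_i = 11.000  → integer, n_i = 11 ✓

Only n_f = 4 gives an integer upper level, n_i = 11.

The transition is from n = 11 to n = 4 (emission).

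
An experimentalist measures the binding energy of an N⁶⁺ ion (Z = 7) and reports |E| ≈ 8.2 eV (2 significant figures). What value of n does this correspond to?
n = 9

The exact energy levels follow E_n = -13.6057 Z² / n² eV with Z = 7.

The measured value (-8.2 eV) is reported to only 2 significant figures, so we must test candidate n values and see which one matches to that precision.

Candidate energies:
  n = 7:  E = -13.6057 × 7² / 7² = -13.605700 eV
  n = 8:  E = -13.6057 × 7² / 8² = -10.416864 eV
  n = 9:  E = -13.6057 × 7² / 9² = -8.230609 eV  ← matches
  n = 10:  E = -13.6057 × 7² / 10² = -6.666793 eV
  n = 11:  E = -13.6057 × 7² / 11² = -5.509746 eV

Checking against the measurement of -8.2 eV (2 sig figs), only n = 9 agrees:
E_9 = -8.230609 eV, which rounds to -8.2 eV ✓

Therefore n = 9.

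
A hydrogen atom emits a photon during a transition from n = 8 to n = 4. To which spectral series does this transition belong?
Brackett series

The spectral series in hydrogen are named based on the final (lower) energy level:
- Lyman series: n_final = 1 (ultraviolet)
- Balmer series: n_final = 2 (visible/near-UV)
- Paschen series: n_final = 3 (infrared)
- Brackett series: n_final = 4 (infrared)
- Pfund series: n_final = 5 (far infrared)

Since this transition ends at n = 4, it belongs to the Brackett series.

For reference, this 8 → 4 line has photon energy
ΔE = 13.6057 eV × (1/4² - 1/8²) = 0.63776719 eV,
corresponding to wavelength λ = hc/ΔE = 1239.84 eV·nm / 0.63776719 eV = 1944.03 nm in the infrared region.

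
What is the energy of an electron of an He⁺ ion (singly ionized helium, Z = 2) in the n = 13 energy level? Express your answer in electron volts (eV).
-0.322028 eV

The energy levels of a hydrogen-like atom are given by:
E_n = -13.6057 Z² / n² eV  (with Z = 2 for He⁺)

For n = 13:
E_13 = -13.6057 × 2² / 13²
E_13 = -13.6057 × 4 / 169
E_13 = -0.322028 eV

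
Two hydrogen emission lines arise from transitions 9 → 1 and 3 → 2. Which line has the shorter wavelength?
9 → 1

Calculate the energy for each transition:

Transition 9 → 1:
ΔE₁ = |E_1 - E_9| = |-13.6057/1² - (-13.6057/9²)|
ΔE₁ = |-13.6057000000 - (-0.1679716049)| = 13.4377284 eV

Transition 3 → 2:
ΔE₂ = |E_2 - E_3| = |-13.6057/2² - (-13.6057/3²)|
ΔE₂ = |-3.4014250000 - (-1.5117444444)| = 1.8896806 eV

Since 13.4377284 eV > 1.8896806 eV, the transition 9 → 1 emits the more energetic photon.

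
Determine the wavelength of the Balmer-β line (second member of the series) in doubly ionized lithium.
54.00090 nm

The lines of a series are numbered from the longest wavelength (smallest ΔE) outward; the second line is the transition from n = n_f + 2 to n_f.
The Balmer series has all transitions ending at n_f = 2.

For Li²⁺ (Z = 3), the second line (β-line) is the jump from n = 4 to n = 2:
E_4 = -13.6057 × 3² / 4² = -7.6532063 eV
E_2 = -13.6057 × 3² / 2² = -30.6128250 eV
ΔE = E_4 - E_2 = 22.9596187 eV

λ = hc/E = 1239.84 eV·nm / 22.9596187 eV
λ = 54.00090 nm

This is the β-line of the Balmer series in Li²⁺.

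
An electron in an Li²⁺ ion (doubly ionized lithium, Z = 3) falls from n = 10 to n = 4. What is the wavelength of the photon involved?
192.86035 nm

First, find the transition energy using E_n = -13.6057 Z² / n² eV:
E_10 = -13.6057 × 3² / 10² = -1.224513000 eV
E_4 = -13.6057 × 3² / 4² = -7.653206250 eV

Photon energy: |ΔE| = |E_4 - E_10| = 6.428693250 eV

Convert to wavelength using E = hc/λ with hc = 1239.84 eV·nm:
λ = hc/E = 1239.84 eV·nm / 6.428693250 eV
λ = 192.86035 nm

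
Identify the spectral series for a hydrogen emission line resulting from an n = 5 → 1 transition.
Lyman series

The spectral series in hydrogen are named based on the final (lower) energy level:
- Lyman series: n_final = 1 (ultraviolet)
- Balmer series: n_final = 2 (visible/near-UV)
- Paschen series: n_final = 3 (infrared)
- Brackett series: n_final = 4 (infrared)
- Pfund series: n_final = 5 (far infrared)

Since this transition ends at n = 1, it belongs to the Lyman series.

For reference, this 5 → 1 line has photon energy
ΔE = 13.6057 eV × (1/1² - 1/5²) = 13.0614720 eV,
corresponding to wavelength λ = hc/ΔE = 1239.84 eV·nm / 13.0614720 eV = 94.92345 nm in the ultraviolet region.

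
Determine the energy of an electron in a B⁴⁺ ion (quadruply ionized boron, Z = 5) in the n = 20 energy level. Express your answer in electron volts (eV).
-0.85 eV

The energy levels of a hydrogen-like atom are given by:
E_n = -13.6057 Z² / n² eV  (with Z = 5 for B⁴⁺)

For n = 20:
E_20 = -13.6057 × 5² / 20²
E_20 = -13.6057 × 25 / 400
E_20 = -0.85 eV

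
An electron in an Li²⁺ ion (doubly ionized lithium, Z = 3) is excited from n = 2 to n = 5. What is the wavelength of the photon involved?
48.215 nm

First, find the transition energy using E_n = -13.6057 Z² / n² eV:
E_2 = -13.6057 × 3² / 2² = -30.61283 eV
E_5 = -13.6057 × 3² / 5² = -4.89805 eV

Photon energy: |ΔE| = |E_5 - E_2| = 25.71478 eV

Convert to wavelength using E = hc/λ with hc = 1239.84 eV·nm:
λ = hc/E = 1239.84 eV·nm / 25.71478 eV
λ = 48.215 nm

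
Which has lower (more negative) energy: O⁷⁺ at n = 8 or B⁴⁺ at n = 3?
B⁴⁺ at n = 3 (E = -37.794 eV)

Using E_n = -13.6057 Z² / n² eV:

O⁷⁺ (Z = 8) at n = 8:
E = -13.6057 × 8² / 8² = -13.6057 × 64 / 64 = -13.605700 eV

B⁴⁺ (Z = 5) at n = 3:
E = -13.6057 × 5² / 3² = -13.6057 × 25 / 9 = -37.793611 eV

Since -37.793611 eV < -13.605700 eV,
B⁴⁺ at n = 3 is more tightly bound (requires more energy to ionize).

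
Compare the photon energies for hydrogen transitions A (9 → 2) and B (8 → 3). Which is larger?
9 → 2

Calculate the energy for each transition:

Transition 9 → 2:
ΔE₁ = |E_2 - E_9| = |-13.6057/2² - (-13.6057/9²)|
ΔE₁ = |-3.40142500000 - (-0.16797160494)| = 3.23345340 eV

Transition 8 → 3:
ΔE₂ = |E_3 - E_8| = |-13.6057/3² - (-13.6057/8²)|
ΔE₂ = |-1.51174444444 - (-0.21258906250)| = 1.29915538 eV

Since 3.23345340 eV > 1.29915538 eV, the transition 9 → 2 emits the more energetic photon.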